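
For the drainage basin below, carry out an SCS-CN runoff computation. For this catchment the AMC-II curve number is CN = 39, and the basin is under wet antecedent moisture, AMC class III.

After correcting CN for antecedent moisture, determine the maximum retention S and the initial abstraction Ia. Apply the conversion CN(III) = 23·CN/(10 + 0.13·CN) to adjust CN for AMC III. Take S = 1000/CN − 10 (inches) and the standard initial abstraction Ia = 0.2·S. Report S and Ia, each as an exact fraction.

Wet (AMC III): CN(III) = 23·39/(10 + 0.13·39) = 897/(1507/100) = 89700/1507 ≈ 59.522
Retention S: 1000/CN − 10 with CN=59.522 → S = 6100/897 ≈ 6.800 in
Ia = 0.2·(6100/897) = 1220/897 in ≈ 1.360 in

S = 6100/897 in ≈ 6.800 in; Ia = 1220/897 in ≈ 1.360 in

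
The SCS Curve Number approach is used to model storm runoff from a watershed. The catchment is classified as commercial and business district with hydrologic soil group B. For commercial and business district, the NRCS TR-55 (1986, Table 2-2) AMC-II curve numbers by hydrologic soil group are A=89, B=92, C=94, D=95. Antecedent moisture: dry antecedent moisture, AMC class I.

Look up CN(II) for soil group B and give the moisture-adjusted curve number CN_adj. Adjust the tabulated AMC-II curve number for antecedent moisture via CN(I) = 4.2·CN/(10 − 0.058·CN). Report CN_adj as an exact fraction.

CN_adj = 48300/583 ≈ 82.847

NRCS table: commercial and business district, soil group B → CN(II) = 92
Adjust CN=92 to AMC I: 4.2·92/(10 − 0.058·92) → (1932/5) ÷ (583/125) = 48300/583 ≈ 82.847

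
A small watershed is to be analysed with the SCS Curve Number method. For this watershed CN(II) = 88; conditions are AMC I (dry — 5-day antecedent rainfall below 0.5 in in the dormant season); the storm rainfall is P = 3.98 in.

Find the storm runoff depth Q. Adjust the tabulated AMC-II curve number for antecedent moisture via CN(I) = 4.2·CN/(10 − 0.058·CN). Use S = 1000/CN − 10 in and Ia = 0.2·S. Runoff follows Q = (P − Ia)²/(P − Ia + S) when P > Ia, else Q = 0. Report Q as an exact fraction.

Q = 164429329/97493550 in ≈ 1.687 in

Adjust CN=88 to AMC I: 4.2·88/(10 − 0.058·88) → (1848/5) ÷ (612/125) = 3850/51 ≈ 75.490
S = 1000/(3850/51) − 10 = 250/77 in ≈ 3.247 in
Initial abstraction Ia = S/5 = (250/77)/5 = 50/77 ≈ 0.649 in
P − Ia = 3.980 − 0.649 = 12823/3850 ≈ 3.331 in (> 0, runoff occurs)
Runoff Q = (P−Ia)²/(P−Ia+S) = (3.331)²/(3.331+3.247) = 164429329/97493550 ≈ 1.687 in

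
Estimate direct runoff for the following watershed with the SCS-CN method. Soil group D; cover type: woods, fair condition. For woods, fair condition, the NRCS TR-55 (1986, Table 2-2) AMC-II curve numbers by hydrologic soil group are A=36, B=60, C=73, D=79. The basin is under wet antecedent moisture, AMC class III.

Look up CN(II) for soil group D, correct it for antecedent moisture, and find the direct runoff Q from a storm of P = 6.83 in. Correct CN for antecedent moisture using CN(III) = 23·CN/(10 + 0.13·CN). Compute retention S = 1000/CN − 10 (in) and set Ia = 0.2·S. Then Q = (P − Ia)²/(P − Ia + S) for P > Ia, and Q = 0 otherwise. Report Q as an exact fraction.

NRCS table: woods, fair condition, soil group D → CN(II) = 79
CN(III) from CN(II)=79: (23·79)/(10 + 0.13·79) = 181700/2027 ≈ 89.640
Retention S: 1000/CN − 10 with CN=89.640 → S = 2100/1817 ≈ 1.156 in
Initial abstraction Ia = S/5 = (2100/1817)/5 = 420/1817 ≈ 0.231 in
Excess rainfall: 6.830 − 0.231 = 6.599 in; P > Ia so Q > 0
Runoff Q = (P−Ia)²/(P−Ia+S) = (6.599)²/(6.599+1.156) = 1437627378121/256017298700 ≈ 5.615 in

Q = 1437627378121/256017298700 in ≈ 5.615 in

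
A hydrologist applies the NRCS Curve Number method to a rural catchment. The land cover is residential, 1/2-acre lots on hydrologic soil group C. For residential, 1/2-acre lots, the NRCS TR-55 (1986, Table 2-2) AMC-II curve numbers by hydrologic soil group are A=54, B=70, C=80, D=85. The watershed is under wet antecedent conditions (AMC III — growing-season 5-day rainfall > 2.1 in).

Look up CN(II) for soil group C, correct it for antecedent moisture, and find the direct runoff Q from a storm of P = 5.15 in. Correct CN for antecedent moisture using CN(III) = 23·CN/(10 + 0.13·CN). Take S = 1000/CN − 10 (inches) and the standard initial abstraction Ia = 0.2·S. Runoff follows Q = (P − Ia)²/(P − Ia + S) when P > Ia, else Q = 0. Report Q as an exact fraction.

Q = 5148361/1273740 in ≈ 4.042 in

NRCS table: residential, 1/2-acre lots, soil group C → CN(II) = 80
Adjust CN=80 to AMC III: 23·80/(10 + 0.13·80) → 1840 ÷ (102/5) = 4600/51 ≈ 90.196
Retention S: 1000/CN − 10 with CN=90.196 → S = 25/23 ≈ 1.087 in
Ia = 0.2S: 0.2·1.087 = 0.217 in (exactly 5/23)
Excess rainfall: 5.150 − 0.217 = 4.933 in; P > Ia so Q > 0
Q = (2269/460)²/((2269/460) + 25/23) = (5148361/211600)/(2769/460) = 5148361/1273740 in ≈ 4.042 in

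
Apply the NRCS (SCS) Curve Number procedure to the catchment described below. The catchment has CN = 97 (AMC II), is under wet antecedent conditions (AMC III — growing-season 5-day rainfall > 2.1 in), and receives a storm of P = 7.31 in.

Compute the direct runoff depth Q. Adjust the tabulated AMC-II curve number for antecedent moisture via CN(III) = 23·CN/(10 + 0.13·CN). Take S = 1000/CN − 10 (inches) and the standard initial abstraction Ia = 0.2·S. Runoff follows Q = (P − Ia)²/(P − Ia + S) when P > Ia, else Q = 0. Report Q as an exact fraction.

Adjust CN=97 to AMC III: 23·97/(10 + 0.13·97) → 2231 ÷ (2261/100) = 223100/2261 ≈ 98.673
Retention S: 1000/CN − 10 with CN=98.673 → S = 300/2231 ≈ 0.134 in
Ia = 0.2·(300/2231) = 60/2231 in ≈ 0.027 in
Excess rainfall: 7.310 − 0.027 = 7.283 in; P > Ia so Q > 0
Runoff Q = (P−Ia)²/(P−Ia+S) = (7.283)²/(7.283+0.134) = 2640173269321/369199489100 ≈ 7.151 in

Q = 2640173269321/369199489100 in ≈ 7.151 in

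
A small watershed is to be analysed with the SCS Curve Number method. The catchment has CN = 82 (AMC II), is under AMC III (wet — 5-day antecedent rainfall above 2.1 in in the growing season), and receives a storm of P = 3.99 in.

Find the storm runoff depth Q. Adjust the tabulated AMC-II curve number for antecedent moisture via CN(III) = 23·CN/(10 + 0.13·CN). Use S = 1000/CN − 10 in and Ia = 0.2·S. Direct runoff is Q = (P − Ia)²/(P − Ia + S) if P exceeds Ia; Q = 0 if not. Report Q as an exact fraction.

Q = 42782692683/14090211700 in ≈ 3.036 in

Wet (AMC III): CN(III) = 23·82/(10 + 0.13·82) = 1886/(1033/50) = 94300/1033 ≈ 91.288
Max retention: S = 1000/(94300/1033) − 10 = 900/943 in (≈ 0.954 in)
Ia = 0.2S: 0.2·0.954 = 0.191 in (exactly 180/943)
P − Ia = 3.990 − 0.191 = 358257/94300 ≈ 3.799 in (> 0, runoff occurs)
Q: (358257/94300)² ÷ (448257/94300) = 42782692683/14090211700 in (≈ 3.036 in)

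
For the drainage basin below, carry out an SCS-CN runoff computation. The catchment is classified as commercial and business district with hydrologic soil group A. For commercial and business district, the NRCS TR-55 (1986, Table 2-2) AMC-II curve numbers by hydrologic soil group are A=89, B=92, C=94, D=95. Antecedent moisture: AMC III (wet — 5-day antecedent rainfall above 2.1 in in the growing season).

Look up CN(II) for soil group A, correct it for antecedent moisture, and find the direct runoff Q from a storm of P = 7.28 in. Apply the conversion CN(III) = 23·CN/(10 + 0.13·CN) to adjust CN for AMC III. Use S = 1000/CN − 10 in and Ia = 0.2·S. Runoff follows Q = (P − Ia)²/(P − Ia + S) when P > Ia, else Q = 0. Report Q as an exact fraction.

Q = 67364319458/10095650475 in ≈ 6.673 in

NRCS table: commercial and business district, soil group A → CN(II) = 89
Adjust CN=89 to AMC III: 23·89/(10 + 0.13·89) → 2047 ÷ (2157/100) = 204700/2157 ≈ 94.900
S = 1000/(204700/2157) − 10 = 1100/2047 in ≈ 0.537 in
Ia = 0.2·(1100/2047) = 220/2047 in ≈ 0.107 in
Excess rainfall: 7.280 − 0.107 = 7.173 in; P > Ia so Q > 0
Q: (367054/51175)² ÷ (394554/51175) = 67364319458/10095650475 in (≈ 6.673 in)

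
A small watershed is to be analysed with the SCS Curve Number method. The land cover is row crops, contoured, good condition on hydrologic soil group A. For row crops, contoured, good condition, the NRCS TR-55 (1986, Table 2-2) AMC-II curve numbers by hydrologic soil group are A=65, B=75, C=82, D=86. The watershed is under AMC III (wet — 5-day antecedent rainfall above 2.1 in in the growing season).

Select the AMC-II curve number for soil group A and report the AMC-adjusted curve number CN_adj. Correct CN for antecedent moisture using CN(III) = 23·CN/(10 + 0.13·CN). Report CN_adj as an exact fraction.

CN_adj = 29900/369 ≈ 81.030

NRCS table: row crops, contoured, good condition, soil group A → CN(II) = 65
Wet (AMC III): CN(III) = 23·65/(10 + 0.13·65) = 1495/(369/20) = 29900/369 ≈ 81.030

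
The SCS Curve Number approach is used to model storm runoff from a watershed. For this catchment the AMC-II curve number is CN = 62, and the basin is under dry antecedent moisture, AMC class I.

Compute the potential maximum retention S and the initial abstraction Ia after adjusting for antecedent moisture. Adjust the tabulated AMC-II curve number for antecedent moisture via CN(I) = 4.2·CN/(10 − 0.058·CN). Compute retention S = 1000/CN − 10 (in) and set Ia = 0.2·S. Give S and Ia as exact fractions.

S = 9500/651 in ≈ 14.593 in; Ia = 1900/651 in ≈ 2.919 in

Dry (AMC I): CN(I) = 4.2·62/(10 − 0.058·62) = (1302/5)/(1601/250) = 65100/1601 ≈ 40.662
Max retention: S = 1000/(65100/1601) − 10 = 9500/651 in (≈ 14.593 in)
Ia = 0.2·(9500/651) = 1900/651 in ≈ 2.919 in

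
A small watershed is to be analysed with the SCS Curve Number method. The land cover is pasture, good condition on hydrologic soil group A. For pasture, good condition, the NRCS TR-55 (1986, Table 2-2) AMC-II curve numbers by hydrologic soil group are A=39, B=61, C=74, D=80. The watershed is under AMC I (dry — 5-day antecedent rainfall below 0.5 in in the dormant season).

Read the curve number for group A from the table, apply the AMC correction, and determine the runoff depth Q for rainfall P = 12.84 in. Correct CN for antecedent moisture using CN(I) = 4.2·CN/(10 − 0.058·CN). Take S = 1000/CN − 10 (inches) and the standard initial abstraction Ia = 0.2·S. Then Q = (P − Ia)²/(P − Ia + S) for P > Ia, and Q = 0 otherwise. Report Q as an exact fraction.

Q = 12187939201/17872607025 in ≈ 0.682 in

NRCS table: pasture, good condition, soil group A → CN(II) = 39
CN(I) from CN(II)=39: (4.2·39)/(10 − 0.058·39) = 81900/3869 ≈ 21.168
Max retention: S = 1000/(81900/3869) − 10 = 30500/819 in (≈ 37.241 in)
Ia = 0.2·(30500/819) = 6100/819 in ≈ 7.448 in
Since P=12.840 > Ia=7.448: effective rainfall P−Ia = 110399/20475 in
Q = (110399/20475)²/((110399/20475) + 30500/819) = (12187939201/419225625)/(872899/20475) = 12187939201/17872607025 in ≈ 0.682 in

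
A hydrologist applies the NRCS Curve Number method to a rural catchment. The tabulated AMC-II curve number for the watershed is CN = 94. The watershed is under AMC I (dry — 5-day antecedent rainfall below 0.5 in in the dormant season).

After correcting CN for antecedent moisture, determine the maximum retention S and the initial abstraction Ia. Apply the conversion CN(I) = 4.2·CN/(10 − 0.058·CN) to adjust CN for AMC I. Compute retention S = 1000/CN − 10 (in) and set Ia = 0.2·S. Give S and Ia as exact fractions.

S = 500/329 in ≈ 1.520 in; Ia = 100/329 in ≈ 0.304 in

CN(I) from CN(II)=94: (4.2·94)/(10 − 0.058·94) = 32900/379 ≈ 86.807
Max retention: S = 1000/(32900/379) − 10 = 500/329 in (≈ 1.520 in)
Initial abstraction Ia = S/5 = (500/329)/5 = 100/329 ≈ 0.304 in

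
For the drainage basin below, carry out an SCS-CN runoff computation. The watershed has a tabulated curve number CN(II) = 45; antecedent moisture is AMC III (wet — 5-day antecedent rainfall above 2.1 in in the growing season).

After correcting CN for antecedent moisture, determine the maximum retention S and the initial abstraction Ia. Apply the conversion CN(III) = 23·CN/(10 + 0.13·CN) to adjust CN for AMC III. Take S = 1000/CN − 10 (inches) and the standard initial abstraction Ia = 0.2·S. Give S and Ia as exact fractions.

S = 1100/207 in ≈ 5.314 in; Ia = 220/207 in ≈ 1.063 in

Wet (AMC III): CN(III) = 23·45/(10 + 0.13·45) = 1035/(317/20) = 20700/317 ≈ 65.300
S = 1000/(20700/317) − 10 = 1100/207 in ≈ 5.314 in
Ia = 0.2S: 0.2·5.314 = 1.063 in (exactly 220/207)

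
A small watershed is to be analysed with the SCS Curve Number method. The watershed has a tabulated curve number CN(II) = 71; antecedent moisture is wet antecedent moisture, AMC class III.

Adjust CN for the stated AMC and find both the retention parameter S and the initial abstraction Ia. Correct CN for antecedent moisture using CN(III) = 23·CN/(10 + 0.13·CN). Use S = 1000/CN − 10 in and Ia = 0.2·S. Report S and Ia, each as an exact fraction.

Wet (AMC III): CN(III) = 23·71/(10 + 0.13·71) = 1633/(1923/100) = 163300/1923 ≈ 84.919
Retention S: 1000/CN − 10 with CN=84.919 → S = 2900/1633 ≈ 1.776 in
Ia = 0.2S: 0.2·1.776 = 0.355 in (exactly 580/1633)

S = 2900/1633 in ≈ 1.776 in; Ia = 580/1633 in ≈ 0.355 in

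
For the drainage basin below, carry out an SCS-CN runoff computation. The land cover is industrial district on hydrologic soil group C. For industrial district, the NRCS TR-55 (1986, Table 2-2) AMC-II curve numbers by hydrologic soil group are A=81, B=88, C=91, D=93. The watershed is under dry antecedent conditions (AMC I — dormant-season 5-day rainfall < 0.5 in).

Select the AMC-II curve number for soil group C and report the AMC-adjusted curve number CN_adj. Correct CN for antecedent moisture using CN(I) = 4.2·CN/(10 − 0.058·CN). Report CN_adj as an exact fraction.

CN_adj = 63700/787 ≈ 80.940

NRCS table: industrial district, soil group C → CN(II) = 91
CN(I) from CN(II)=91: (4.2·91)/(10 − 0.058·91) = 63700/787 ≈ 80.940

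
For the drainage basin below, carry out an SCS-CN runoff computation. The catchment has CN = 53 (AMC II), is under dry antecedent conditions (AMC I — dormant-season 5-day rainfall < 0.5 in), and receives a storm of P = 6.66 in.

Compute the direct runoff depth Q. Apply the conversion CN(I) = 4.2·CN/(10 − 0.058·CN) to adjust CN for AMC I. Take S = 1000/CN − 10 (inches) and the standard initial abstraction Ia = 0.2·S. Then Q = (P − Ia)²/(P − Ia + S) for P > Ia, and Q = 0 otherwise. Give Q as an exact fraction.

Q = 18395225641/72936503850 in ≈ 0.252 in

Adjust CN=53 to AMC I: 4.2·53/(10 − 0.058·53) → (1113/5) ÷ (3463/500) = 111300/3463 ≈ 32.140
S = 1000/(111300/3463) − 10 = 23500/1113 in ≈ 21.114 in
Initial abstraction Ia = S/5 = (23500/1113)/5 = 4700/1113 ≈ 4.223 in
Excess rainfall: 6.660 − 4.223 = 2.437 in; P > Ia so Q > 0
Q = (135629/55650)²/((135629/55650) + 23500/1113) = (18395225641/3096922500)/(1310629/55650) = 18395225641/72936503850 in ≈ 0.252 in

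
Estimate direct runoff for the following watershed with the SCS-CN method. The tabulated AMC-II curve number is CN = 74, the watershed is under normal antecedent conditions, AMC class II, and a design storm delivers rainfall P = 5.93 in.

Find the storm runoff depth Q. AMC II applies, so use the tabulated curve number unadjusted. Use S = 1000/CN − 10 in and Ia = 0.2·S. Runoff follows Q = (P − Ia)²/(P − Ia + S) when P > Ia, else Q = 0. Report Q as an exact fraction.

Q = 374074281/119661700 in ≈ 3.126 in

AMC II — tabulated CN = 74 applies directly.
Max retention: S = 1000/74 − 10 = 130/37 in (≈ 3.514 in)
Ia = 0.2·(130/37) = 26/37 in ≈ 0.703 in
P − Ia = 5.930 − 0.703 = 19341/3700 ≈ 5.227 in (> 0, runoff occurs)
Q = (19341/3700)²/((19341/3700) + 130/37) = (374074281/13690000)/(32341/3700) = 374074281/119661700 in ≈ 3.126 in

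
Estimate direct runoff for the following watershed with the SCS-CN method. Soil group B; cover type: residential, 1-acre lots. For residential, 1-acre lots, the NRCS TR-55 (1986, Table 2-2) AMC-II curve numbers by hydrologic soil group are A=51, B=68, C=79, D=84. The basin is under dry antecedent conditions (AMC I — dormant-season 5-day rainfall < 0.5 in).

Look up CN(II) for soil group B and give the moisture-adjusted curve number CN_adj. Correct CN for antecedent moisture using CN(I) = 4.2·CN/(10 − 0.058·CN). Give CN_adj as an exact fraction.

CN_adj = 35700/757 ≈ 47.160

NRCS table: residential, 1-acre lots, soil group B → CN(II) = 68
Dry (AMC I): CN(I) = 4.2·68/(10 − 0.058·68) = (1428/5)/(757/125) = 35700/757 ≈ 47.160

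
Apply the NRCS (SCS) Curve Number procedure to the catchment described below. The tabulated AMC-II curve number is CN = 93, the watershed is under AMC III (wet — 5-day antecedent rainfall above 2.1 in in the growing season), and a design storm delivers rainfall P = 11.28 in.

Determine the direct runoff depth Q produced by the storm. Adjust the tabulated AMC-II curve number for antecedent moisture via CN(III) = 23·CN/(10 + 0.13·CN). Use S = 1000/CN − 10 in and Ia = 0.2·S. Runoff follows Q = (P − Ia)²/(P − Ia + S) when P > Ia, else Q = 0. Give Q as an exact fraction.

CN(III) from CN(II)=93: (23·93)/(10 + 0.13·93) = 213900/2209 ≈ 96.831
S = 1000/(213900/2209) − 10 = 700/2139 in ≈ 0.327 in
Initial abstraction Ia = S/5 = (700/2139)/5 = 140/2139 ≈ 0.065 in
Since P=11.280 > Ia=0.065: effective rainfall P−Ia = 599698/53475 in
Runoff Q = (P−Ia)²/(P−Ia+S) = (11.215)²/(11.215+0.327) = 179818845602/16502331525 ≈ 10.897 in

Q = 179818845602/16502331525 in ≈ 10.897 in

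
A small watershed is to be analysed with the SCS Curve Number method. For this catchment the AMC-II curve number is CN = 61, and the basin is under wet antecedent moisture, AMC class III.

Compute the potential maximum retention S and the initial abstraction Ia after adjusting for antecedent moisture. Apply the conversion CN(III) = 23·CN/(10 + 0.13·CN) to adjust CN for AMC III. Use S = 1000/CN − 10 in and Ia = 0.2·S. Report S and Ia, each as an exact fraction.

Wet (AMC III): CN(III) = 23·61/(10 + 0.13·61) = 1403/(1793/100) = 140300/1793 ≈ 78.249
Retention S: 1000/CN − 10 with CN=78.249 → S = 3900/1403 ≈ 2.780 in
Initial abstraction Ia = S/5 = (3900/1403)/5 = 780/1403 ≈ 0.556 in

S = 3900/1403 in ≈ 2.780 in; Ia = 780/1403 in ≈ 0.556 in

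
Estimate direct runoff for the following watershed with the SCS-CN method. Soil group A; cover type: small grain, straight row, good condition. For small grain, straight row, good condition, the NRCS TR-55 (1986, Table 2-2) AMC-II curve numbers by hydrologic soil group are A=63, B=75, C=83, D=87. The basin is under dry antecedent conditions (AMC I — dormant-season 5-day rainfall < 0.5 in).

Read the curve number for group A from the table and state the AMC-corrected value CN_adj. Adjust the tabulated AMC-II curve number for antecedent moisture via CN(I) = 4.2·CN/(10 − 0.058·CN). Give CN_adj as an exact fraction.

NRCS table: small grain, straight row, good condition, soil group A → CN(II) = 63
Adjust CN=63 to AMC I: 4.2·63/(10 − 0.058·63) → (1323/5) ÷ (3173/500) = 132300/3173 ≈ 41.696

CN_adj = 132300/3173 ≈ 41.696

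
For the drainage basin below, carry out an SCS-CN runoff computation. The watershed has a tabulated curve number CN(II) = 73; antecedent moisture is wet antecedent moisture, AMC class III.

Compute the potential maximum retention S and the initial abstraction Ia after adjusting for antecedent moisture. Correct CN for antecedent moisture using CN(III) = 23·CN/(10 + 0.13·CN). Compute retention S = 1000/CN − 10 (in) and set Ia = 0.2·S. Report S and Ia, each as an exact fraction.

S = 2700/1679 in ≈ 1.608 in; Ia = 540/1679 in ≈ 0.322 in

Adjust CN=73 to AMC III: 23·73/(10 + 0.13·73) → 1679 ÷ (1949/100) = 167900/1949 ≈ 86.147
Retention S: 1000/CN − 10 with CN=86.147 → S = 2700/1679 ≈ 1.608 in
Ia = 0.2·(2700/1679) = 540/1679 in ≈ 0.322 in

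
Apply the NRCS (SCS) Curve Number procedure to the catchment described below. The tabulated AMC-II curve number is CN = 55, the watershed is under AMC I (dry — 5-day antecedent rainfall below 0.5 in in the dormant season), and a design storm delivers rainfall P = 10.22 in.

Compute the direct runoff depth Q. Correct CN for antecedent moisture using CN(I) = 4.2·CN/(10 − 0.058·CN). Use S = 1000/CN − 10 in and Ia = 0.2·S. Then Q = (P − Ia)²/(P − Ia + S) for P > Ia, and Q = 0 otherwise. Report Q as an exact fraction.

Dry (AMC I): CN(I) = 4.2·55/(10 − 0.058·55) = 231/(681/100) = 7700/227 ≈ 33.921
S = 1000/(7700/227) − 10 = 1500/77 in ≈ 19.481 in
Ia = 0.2S: 0.2·19.481 = 3.896 in (exactly 300/77)
Since P=10.220 > Ia=3.896: effective rainfall P−Ia = 24347/3850 in
Runoff Q = (P−Ia)²/(P−Ia+S) = (6.324)²/(6.324+19.481) = 592776409/382485950 ≈ 1.550 in

Q = 592776409/382485950 in ≈ 1.550 in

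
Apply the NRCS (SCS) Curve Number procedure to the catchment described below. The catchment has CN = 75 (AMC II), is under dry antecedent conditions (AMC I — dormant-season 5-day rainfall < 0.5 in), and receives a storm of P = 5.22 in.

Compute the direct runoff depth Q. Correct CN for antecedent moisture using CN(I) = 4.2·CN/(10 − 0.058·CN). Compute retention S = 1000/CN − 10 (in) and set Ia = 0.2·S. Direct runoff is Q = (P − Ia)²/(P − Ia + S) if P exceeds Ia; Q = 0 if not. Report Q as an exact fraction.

Q = 130942249/114795450 in ≈ 1.141 in

Dry (AMC I): CN(I) = 4.2·75/(10 − 0.058·75) = 315/(113/20) = 6300/113 ≈ 55.752
Max retention: S = 1000/(6300/113) − 10 = 500/63 in (≈ 7.937 in)
Ia = 0.2·(500/63) = 100/63 in ≈ 1.587 in
Excess rainfall: 5.220 − 1.587 = 3.633 in; P > Ia so Q > 0
Q = (11443/3150)²/((11443/3150) + 500/63) = (130942249/9922500)/(36443/3150) = 130942249/114795450 in ≈ 1.141 in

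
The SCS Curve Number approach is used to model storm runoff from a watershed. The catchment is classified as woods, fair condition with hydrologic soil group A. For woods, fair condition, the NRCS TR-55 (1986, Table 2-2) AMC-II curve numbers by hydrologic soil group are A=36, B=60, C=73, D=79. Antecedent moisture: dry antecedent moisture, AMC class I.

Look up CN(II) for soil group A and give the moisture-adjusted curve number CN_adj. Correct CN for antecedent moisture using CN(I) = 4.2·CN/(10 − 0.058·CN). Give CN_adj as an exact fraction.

NRCS table: woods, fair condition, soil group A → CN(II) = 36
Adjust CN=36 to AMC I: 4.2·36/(10 − 0.058·36) → (756/5) ÷ (989/125) = 18900/989 ≈ 19.110

CN_adj = 18900/989 ≈ 19.110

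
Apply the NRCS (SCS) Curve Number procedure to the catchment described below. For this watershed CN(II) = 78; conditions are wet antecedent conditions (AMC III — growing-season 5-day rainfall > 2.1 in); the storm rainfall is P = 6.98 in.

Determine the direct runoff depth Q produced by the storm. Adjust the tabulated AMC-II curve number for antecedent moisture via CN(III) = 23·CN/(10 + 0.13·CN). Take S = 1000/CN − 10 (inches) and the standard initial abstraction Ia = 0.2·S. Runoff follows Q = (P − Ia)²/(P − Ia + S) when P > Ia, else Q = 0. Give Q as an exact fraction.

Q = 91236014809/16013827050 in ≈ 5.697 in

Wet (AMC III): CN(III) = 23·78/(10 + 0.13·78) = 1794/(1007/50) = 89700/1007 ≈ 89.076
Retention S: 1000/CN − 10 with CN=89.076 → S = 1100/897 ≈ 1.226 in
Initial abstraction Ia = S/5 = (1100/897)/5 = 220/897 ≈ 0.245 in
Excess rainfall: 6.980 − 0.245 = 6.735 in; P > Ia so Q > 0
Q = (302053/44850)²/((302053/44850) + 1100/897) = (91236014809/2011522500)/(357053/44850) = 91236014809/16013827050 in ≈ 5.697 in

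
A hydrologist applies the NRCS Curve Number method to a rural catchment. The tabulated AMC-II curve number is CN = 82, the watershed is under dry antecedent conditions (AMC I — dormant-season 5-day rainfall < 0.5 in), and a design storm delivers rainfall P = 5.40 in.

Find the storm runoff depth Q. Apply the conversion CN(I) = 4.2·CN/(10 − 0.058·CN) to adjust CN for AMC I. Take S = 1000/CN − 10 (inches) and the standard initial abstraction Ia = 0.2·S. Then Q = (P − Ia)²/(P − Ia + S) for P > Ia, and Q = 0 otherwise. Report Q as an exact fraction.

Adjust CN=82 to AMC I: 4.2·82/(10 − 0.058·82) → (1722/5) ÷ (1311/250) = 28700/437 ≈ 65.675
Retention S: 1000/CN − 10 with CN=65.675 → S = 1500/287 ≈ 5.226 in
Ia = 0.2·(1500/287) = 300/287 in ≈ 1.045 in
P − Ia = 5.400 − 1.045 = 6249/1435 ≈ 4.355 in (> 0, runoff occurs)
Q: (6249/1435)² ÷ (13749/1435) = 13016667/6576605 in (≈ 1.979 in)

Q = 13016667/6576605 in ≈ 1.979 in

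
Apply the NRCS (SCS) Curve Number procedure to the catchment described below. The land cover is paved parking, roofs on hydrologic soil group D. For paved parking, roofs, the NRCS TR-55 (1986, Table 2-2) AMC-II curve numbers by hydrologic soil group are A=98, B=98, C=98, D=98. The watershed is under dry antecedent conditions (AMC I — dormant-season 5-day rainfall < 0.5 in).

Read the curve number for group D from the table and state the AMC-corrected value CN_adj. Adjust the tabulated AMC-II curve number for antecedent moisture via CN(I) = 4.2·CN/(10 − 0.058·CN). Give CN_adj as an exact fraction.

NRCS table: paved parking, roofs, soil group D → CN(II) = 98
Adjust CN=98 to AMC I: 4.2·98/(10 − 0.058·98) → (2058/5) ÷ (1079/250) = 102900/1079 ≈ 95.366

CN_adj = 102900/1079 ≈ 95.366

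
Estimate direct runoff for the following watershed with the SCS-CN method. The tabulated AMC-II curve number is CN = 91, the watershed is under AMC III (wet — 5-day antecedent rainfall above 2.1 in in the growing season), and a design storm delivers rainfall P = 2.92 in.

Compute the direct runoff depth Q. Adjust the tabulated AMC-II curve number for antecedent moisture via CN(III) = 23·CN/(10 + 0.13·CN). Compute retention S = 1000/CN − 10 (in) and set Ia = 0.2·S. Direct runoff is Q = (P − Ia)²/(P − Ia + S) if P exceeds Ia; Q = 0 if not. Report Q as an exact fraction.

Adjust CN=91 to AMC III: 23·91/(10 + 0.13·91) → 2093 ÷ (2183/100) = 209300/2183 ≈ 95.877
Retention S: 1000/CN − 10 with CN=95.877 → S = 900/2093 ≈ 0.430 in
Ia = 0.2S: 0.2·0.430 = 0.086 in (exactly 180/2093)
P − Ia = 2.920 − 0.086 = 148289/52325 ≈ 2.834 in (> 0, runoff occurs)
Runoff Q = (P−Ia)²/(P−Ia+S) = (2.834)²/(2.834+0.430) = 21989627521/8936534425 ≈ 2.461 in

Q = 21989627521/8936534425 in ≈ 2.461 in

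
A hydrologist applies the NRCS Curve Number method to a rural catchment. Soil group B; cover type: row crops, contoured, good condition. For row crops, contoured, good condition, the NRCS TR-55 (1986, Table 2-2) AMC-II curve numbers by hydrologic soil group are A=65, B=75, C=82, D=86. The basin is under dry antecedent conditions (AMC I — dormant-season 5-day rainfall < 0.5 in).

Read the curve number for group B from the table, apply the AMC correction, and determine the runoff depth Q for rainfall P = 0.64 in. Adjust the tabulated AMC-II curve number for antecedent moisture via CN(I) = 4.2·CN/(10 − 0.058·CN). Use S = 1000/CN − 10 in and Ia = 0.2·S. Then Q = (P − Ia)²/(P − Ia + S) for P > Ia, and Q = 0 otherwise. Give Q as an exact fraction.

Q = 0 in ≈ 0.000 in

NRCS table: row crops, contoured, good condition, soil group B → CN(II) = 75
CN(I) from CN(II)=75: (4.2·75)/(10 − 0.058·75) = 6300/113 ≈ 55.752
S = 1000/(6300/113) − 10 = 500/63 in ≈ 7.937 in
Ia = 0.2S: 0.2·7.937 = 1.587 in (exactly 100/63)
P = 0.640 ≤ Ia = 1.587 in: entire storm abstracted, Q = 0.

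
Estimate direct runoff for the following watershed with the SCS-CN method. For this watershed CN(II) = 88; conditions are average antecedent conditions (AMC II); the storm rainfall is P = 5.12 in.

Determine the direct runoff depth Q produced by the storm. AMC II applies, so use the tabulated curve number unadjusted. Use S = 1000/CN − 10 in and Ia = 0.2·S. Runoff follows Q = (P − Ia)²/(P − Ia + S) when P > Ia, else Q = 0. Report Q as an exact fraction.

CN(II) = 88; AMC II needs no correction.
Max retention: S = 1000/88 − 10 = 15/11 in (≈ 1.364 in)
Initial abstraction Ia = S/5 = (15/11)/5 = 3/11 ≈ 0.273 in
Since P=5.120 > Ia=0.273: effective rainfall P−Ia = 1333/275 in
Q = (1333/275)²/((1333/275) + 15/11) = (1776889/75625)/(1708/275) = 1776889/469700 in ≈ 3.783 in

Q = 1776889/469700 in ≈ 3.783 in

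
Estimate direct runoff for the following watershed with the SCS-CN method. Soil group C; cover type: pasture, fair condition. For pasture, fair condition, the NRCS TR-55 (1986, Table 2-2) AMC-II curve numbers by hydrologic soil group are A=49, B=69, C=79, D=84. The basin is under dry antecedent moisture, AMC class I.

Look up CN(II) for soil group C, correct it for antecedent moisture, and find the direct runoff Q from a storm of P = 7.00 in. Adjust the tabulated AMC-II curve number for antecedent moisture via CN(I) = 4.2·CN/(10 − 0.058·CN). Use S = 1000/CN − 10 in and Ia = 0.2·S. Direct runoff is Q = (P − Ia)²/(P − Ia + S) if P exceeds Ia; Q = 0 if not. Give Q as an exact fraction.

Q = 205209/75287 in ≈ 2.726 in

NRCS table: pasture, fair condition, soil group C → CN(II) = 79
Dry (AMC I): CN(I) = 4.2·79/(10 − 0.058·79) = (1659/5)/(2709/500) = 7900/129 ≈ 61.240
Max retention: S = 1000/(7900/129) − 10 = 500/79 in (≈ 6.329 in)
Ia = 0.2·(500/79) = 100/79 in ≈ 1.266 in
Since P=7.000 > Ia=1.266: effective rainfall P−Ia = 453/79 in
Q = (453/79)²/((453/79) + 500/79) = (205209/6241)/(953/79) = 205209/75287 in ≈ 2.726 in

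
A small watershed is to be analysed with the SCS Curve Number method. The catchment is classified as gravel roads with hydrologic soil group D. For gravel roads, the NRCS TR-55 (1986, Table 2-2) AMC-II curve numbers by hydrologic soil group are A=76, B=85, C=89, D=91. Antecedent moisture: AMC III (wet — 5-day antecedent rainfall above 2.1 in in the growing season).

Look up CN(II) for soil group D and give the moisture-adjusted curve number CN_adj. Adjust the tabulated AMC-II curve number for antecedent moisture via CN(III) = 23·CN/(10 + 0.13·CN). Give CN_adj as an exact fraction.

NRCS table: gravel roads, soil group D → CN(II) = 91
CN(III) from CN(II)=91: (23·91)/(10 + 0.13·91) = 209300/2183 ≈ 95.877

CN_adj = 209300/2183 ≈ 95.877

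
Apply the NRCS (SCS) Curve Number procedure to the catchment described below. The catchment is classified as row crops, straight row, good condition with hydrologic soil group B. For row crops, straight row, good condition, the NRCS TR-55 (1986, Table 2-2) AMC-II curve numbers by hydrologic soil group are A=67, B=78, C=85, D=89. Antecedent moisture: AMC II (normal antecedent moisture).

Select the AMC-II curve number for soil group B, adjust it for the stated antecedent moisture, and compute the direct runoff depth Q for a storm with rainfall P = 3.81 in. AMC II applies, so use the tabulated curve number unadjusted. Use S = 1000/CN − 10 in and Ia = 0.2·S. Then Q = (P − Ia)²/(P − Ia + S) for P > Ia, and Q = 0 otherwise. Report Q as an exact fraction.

Q = 160250281/92270100 in ≈ 1.737 in

NRCS table: row crops, straight row, good condition, soil group B → CN(II) = 78
AMC II — tabulated CN = 78 applies directly.
Retention S: 1000/CN − 10 with CN=78.000 → S = 110/39 ≈ 2.821 in
Initial abstraction Ia = S/5 = (110/39)/5 = 22/39 ≈ 0.564 in
P − Ia = 3.810 − 0.564 = 12659/3900 ≈ 3.246 in (> 0, runoff occurs)
Runoff Q = (P−Ia)²/(P−Ia+S) = (3.246)²/(3.246+2.821) = 160250281/92270100 ≈ 1.737 in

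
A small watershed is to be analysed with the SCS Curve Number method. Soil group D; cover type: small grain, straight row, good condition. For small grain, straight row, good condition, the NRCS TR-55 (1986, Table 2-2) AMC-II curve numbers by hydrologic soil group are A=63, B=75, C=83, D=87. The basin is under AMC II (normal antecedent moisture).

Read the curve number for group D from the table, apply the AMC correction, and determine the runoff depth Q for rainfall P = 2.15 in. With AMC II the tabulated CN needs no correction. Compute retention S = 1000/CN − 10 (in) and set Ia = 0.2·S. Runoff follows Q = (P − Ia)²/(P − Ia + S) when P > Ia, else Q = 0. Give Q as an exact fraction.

NRCS table: small grain, straight row, good condition, soil group D → CN(II) = 87
AMC II — tabulated CN = 87 applies directly.
Retention S: 1000/CN − 10 with CN=87.000 → S = 130/87 ≈ 1.494 in
Initial abstraction Ia = S/5 = (130/87)/5 = 26/87 ≈ 0.299 in
Excess rainfall: 2.150 − 0.299 = 1.851 in; P > Ia so Q > 0
Q = (3221/1740)²/((3221/1740) + 130/87) = (10374841/3027600)/(5821/1740) = 10374841/10128540 in ≈ 1.024 in

Q = 10374841/10128540 in ≈ 1.024 in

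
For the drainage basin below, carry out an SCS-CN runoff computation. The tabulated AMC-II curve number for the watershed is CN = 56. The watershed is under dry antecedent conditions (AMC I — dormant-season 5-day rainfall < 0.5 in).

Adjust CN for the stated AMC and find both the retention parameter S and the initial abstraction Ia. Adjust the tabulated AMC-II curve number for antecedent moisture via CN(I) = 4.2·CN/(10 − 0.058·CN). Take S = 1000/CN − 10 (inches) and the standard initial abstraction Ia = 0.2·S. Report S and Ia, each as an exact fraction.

Adjust CN=56 to AMC I: 4.2·56/(10 − 0.058·56) → (1176/5) ÷ (844/125) = 7350/211 ≈ 34.834
S = 1000/(7350/211) − 10 = 2750/147 in ≈ 18.707 in
Ia = 0.2·(2750/147) = 550/147 in ≈ 3.741 in

S = 2750/147 in ≈ 18.707 in; Ia = 550/147 in ≈ 3.741 in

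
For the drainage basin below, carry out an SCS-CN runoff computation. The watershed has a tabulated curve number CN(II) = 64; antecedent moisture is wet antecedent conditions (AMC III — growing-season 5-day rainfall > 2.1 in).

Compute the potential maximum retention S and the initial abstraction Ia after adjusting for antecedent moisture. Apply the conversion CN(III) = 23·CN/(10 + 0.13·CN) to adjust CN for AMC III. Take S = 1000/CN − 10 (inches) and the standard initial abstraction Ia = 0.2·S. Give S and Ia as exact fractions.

S = 225/92 in ≈ 2.446 in; Ia = 45/92 in ≈ 0.489 in

Adjust CN=64 to AMC III: 23·64/(10 + 0.13·64) → 1472 ÷ (458/25) = 18400/229 ≈ 80.349
Max retention: S = 1000/(18400/229) − 10 = 225/92 in (≈ 2.446 in)
Initial abstraction Ia = S/5 = (225/92)/5 = 45/92 ≈ 0.489 in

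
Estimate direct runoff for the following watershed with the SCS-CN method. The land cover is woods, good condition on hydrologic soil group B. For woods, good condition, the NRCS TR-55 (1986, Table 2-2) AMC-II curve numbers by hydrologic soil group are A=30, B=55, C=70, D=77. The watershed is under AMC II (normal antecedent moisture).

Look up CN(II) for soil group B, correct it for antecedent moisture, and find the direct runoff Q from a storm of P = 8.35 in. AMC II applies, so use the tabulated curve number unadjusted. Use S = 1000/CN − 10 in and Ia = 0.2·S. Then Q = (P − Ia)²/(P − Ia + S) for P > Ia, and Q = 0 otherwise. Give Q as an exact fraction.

NRCS table: woods, good condition, soil group B → CN(II) = 55
Average conditions: CN = 55 (no AMC adjustment).
Max retention: S = 1000/55 − 10 = 90/11 in (≈ 8.182 in)
Initial abstraction Ia = S/5 = (90/11)/5 = 18/11 ≈ 1.636 in
Since P=8.350 > Ia=1.636: effective rainfall P−Ia = 1477/220 in
Runoff Q = (P−Ia)²/(P−Ia+S) = (6.714)²/(6.714+8.182) = 2181529/720940 ≈ 3.026 in

Q = 2181529/720940 in ≈ 3.026 in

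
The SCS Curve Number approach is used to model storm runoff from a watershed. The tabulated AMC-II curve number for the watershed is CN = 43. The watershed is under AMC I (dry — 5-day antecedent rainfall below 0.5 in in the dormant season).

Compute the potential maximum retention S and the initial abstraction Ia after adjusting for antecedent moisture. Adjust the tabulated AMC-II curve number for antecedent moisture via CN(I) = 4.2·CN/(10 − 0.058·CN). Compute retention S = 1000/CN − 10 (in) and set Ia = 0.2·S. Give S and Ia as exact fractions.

S = 9500/301 in ≈ 31.561 in; Ia = 1900/301 in ≈ 6.312 in

CN(I) from CN(II)=43: (4.2·43)/(10 − 0.058·43) = 30100/1251 ≈ 24.061
Retention S: 1000/CN − 10 with CN=24.061 → S = 9500/301 ≈ 31.561 in
Ia = 0.2S: 0.2·31.561 = 6.312 in (exactly 1900/301)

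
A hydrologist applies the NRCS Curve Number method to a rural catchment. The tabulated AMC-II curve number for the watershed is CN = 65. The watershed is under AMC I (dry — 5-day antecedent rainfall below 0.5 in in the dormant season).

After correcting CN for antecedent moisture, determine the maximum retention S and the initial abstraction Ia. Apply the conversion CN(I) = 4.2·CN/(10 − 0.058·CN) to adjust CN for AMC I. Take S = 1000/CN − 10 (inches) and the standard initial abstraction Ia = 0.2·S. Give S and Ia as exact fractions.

S = 500/39 in ≈ 12.821 in; Ia = 100/39 in ≈ 2.564 in

Dry (AMC I): CN(I) = 4.2·65/(10 − 0.058·65) = 273/(623/100) = 3900/89 ≈ 43.820
Max retention: S = 1000/(3900/89) − 10 = 500/39 in (≈ 12.821 in)
Ia = 0.2·(500/39) = 100/39 in ≈ 2.564 in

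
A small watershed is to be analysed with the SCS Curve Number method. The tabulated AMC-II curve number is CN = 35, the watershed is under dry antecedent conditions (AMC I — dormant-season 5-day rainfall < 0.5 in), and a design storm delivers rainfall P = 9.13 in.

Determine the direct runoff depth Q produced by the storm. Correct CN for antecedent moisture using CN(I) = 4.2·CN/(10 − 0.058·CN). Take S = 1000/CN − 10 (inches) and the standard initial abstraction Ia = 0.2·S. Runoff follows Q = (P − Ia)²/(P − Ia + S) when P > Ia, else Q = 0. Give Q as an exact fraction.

Q = 17732521/9616901700 in ≈ 0.002 in

Adjust CN=35 to AMC I: 4.2·35/(10 − 0.058·35) → 147 ÷ (797/100) = 14700/797 ≈ 18.444
Max retention: S = 1000/(14700/797) − 10 = 6500/147 in (≈ 44.218 in)
Ia = 0.2S: 0.2·44.218 = 8.844 in (exactly 1300/147)
P − Ia = 9.130 − 8.844 = 4211/14700 ≈ 0.286 in (> 0, runoff occurs)
Q: (4211/14700)² ÷ (654211/14700) = 17732521/9616901700 in (≈ 0.002 in)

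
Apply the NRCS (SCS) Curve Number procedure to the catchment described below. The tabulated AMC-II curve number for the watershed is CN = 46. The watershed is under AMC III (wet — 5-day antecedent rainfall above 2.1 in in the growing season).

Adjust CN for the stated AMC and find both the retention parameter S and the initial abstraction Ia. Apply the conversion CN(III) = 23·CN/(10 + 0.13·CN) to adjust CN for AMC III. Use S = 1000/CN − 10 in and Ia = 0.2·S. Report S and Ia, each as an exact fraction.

S = 2700/529 in ≈ 5.104 in; Ia = 540/529 in ≈ 1.021 in

Wet (AMC III): CN(III) = 23·46/(10 + 0.13·46) = 1058/(799/50) = 52900/799 ≈ 66.208
Max retention: S = 1000/(52900/799) − 10 = 2700/529 in (≈ 5.104 in)
Ia = 0.2·(2700/529) = 540/529 in ≈ 1.021 in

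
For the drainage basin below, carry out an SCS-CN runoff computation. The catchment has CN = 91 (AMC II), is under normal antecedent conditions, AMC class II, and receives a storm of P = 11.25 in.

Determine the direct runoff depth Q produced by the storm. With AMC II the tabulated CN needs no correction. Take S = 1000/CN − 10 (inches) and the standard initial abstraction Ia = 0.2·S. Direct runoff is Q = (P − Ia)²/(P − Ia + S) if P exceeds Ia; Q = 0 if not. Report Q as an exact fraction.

AMC II — tabulated CN = 91 applies directly.
S = 1000/91 − 10 = 90/91 in ≈ 0.989 in
Ia = 0.2S: 0.2·0.989 = 0.198 in (exactly 18/91)
P − Ia = 11.250 − 0.198 = 4023/364 ≈ 11.052 in (> 0, runoff occurs)
Q = (4023/364)²/((4023/364) + 90/91) = (16184529/132496)/(4383/364) = 1798281/177268 in ≈ 10.144 in

Q = 1798281/177268 in ≈ 10.144 in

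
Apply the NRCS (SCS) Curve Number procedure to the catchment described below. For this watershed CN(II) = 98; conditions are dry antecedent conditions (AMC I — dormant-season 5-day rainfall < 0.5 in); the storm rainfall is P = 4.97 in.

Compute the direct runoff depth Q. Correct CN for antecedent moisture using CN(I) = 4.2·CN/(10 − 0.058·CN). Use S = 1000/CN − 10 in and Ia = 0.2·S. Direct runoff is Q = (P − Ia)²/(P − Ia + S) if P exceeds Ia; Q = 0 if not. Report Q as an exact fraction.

Adjust CN=98 to AMC I: 4.2·98/(10 − 0.058·98) → (2058/5) ÷ (1079/250) = 102900/1079 ≈ 95.366
S = 1000/(102900/1079) − 10 = 500/1029 in ≈ 0.486 in
Ia = 0.2·(500/1029) = 100/1029 in ≈ 0.097 in
Excess rainfall: 4.970 − 0.097 = 4.873 in; P > Ia so Q > 0
Q = (501413/102900)²/((501413/102900) + 500/1029) = (251414996569/10588410000)/(551413/102900) = 251414996569/56740397700 in ≈ 4.431 in

Q = 251414996569/56740397700 in ≈ 4.431 in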